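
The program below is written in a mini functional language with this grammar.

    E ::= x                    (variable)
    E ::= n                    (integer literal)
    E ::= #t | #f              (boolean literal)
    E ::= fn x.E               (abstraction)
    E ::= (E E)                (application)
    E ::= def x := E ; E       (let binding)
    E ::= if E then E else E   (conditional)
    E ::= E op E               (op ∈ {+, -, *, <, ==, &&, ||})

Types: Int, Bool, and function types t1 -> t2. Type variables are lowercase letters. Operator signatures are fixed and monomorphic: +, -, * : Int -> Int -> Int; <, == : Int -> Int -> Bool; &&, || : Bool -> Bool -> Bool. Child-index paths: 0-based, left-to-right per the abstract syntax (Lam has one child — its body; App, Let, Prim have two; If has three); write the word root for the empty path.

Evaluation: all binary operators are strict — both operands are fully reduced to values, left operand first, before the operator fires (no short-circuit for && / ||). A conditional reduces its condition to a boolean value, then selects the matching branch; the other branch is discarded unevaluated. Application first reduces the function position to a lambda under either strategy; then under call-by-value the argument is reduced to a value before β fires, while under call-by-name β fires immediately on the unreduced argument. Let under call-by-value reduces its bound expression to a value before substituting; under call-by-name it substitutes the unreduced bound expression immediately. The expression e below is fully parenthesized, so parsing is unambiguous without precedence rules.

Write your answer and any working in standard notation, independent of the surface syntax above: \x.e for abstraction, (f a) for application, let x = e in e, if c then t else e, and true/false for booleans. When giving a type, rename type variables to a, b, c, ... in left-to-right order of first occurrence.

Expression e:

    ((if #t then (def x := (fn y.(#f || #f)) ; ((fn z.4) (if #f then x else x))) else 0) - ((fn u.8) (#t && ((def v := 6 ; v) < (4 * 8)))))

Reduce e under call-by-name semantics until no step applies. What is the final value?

Answer: -4

Derivation:
step 0: ((if true then (let x = (\y.(false || false)) in ((\z.4) (if false then x else x))) else 0) - ((\u.8) (true && ((let v = 6 in v) < (4 * 8)))))
step 1: [if@0] ((let x = (\y.(false || false)) in ((\z.4) (if false then x else x))) - ((\u.8) (true && ((let v = 6 in v) < (4 * 8)))))
step 2: [let@0] (((\z.4) (if false then (\y.(false || false)) else (\y.(false || false)))) - ((\u.8) (true && ((let v = 6 in v) < (4 * 8)))))
step 3: [beta@0] (4 - ((\u.8) (true && ((let v = 6 in v) < (4 * 8)))))
step 4: [beta@1] (4 - 8)
step 5: [delta@root] -4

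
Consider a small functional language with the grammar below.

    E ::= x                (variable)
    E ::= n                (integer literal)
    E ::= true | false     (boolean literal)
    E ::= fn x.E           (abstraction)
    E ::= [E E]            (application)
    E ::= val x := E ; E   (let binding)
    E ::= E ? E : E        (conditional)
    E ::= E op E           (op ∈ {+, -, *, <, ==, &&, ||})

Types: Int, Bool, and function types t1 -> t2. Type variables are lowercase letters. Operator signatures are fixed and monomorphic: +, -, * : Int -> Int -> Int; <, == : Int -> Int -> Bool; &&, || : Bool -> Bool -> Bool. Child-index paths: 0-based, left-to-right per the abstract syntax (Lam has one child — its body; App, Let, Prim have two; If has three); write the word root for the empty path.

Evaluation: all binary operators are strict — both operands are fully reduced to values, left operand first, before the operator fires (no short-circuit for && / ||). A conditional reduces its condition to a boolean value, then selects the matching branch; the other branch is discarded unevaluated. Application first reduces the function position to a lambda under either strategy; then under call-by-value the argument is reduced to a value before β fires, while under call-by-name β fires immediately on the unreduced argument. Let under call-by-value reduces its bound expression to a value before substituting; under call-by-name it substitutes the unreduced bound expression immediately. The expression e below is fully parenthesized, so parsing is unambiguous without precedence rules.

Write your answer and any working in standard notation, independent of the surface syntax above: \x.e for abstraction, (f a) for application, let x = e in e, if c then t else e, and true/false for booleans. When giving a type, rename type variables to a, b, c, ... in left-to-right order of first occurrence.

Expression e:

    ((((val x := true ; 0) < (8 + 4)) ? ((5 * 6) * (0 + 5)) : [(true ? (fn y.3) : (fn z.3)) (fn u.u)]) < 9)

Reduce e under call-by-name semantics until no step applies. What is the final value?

Answer: false

Derivation:
step 0: ((if ((let x = true in 0) < (8 + 4)) then ((5 * 6) * (0 + 5)) else ((if true then (\y.3) else (\z.3)) (\u.u))) < 9)
step 1: [let@0.0.0] ((if (0 < (8 + 4)) then ((5 * 6) * (0 + 5)) else ((if true then (\y.3) else (\z.3)) (\u.u))) < 9)
step 2: [delta@0.0.1] ((if (0 < 12) then ((5 * 6) * (0 + 5)) else ((if true then (\y.3) else (\z.3)) (\u.u))) < 9)
step 3: [delta@0.0] ((if true then ((5 * 6) * (0 + 5)) else ((if true then (\y.3) else (\z.3)) (\u.u))) < 9)
step 4: [if@0] (((5 * 6) * (0 + 5)) < 9)
step 5: [delta@0.0] ((30 * (0 + 5)) < 9)
step 6: [delta@0.1] ((30 * 5) < 9)
step 7: [delta@0] (150 < 9)
step 8: [delta@root] false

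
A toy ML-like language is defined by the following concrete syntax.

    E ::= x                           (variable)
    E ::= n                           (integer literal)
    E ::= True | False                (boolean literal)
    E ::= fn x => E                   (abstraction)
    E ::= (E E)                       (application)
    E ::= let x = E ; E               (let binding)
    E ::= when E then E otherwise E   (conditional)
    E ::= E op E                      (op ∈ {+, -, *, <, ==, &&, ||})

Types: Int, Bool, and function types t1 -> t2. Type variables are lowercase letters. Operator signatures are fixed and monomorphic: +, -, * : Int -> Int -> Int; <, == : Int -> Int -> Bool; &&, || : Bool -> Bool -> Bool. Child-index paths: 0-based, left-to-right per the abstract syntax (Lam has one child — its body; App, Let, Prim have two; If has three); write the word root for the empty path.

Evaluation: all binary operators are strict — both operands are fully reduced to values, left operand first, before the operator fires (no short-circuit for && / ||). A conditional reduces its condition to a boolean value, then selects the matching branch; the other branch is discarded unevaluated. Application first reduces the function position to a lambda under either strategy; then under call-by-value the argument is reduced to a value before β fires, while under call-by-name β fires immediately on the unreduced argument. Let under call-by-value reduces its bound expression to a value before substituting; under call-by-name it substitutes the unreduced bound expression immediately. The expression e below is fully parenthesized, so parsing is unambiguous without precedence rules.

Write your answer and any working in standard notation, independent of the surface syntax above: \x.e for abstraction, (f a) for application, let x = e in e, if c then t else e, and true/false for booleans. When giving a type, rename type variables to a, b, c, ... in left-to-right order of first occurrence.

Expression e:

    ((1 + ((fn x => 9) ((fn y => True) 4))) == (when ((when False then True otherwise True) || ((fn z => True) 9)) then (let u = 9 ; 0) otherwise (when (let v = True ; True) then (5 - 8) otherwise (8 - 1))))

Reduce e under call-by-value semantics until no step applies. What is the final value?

Answer: false

Derivation:
step 0: ((1 + ((\x.9) ((\y.true) 4))) == (if ((if false then true else true) || ((\z.true) 9)) then (let u = 9 in 0) else (if (let v = true in true) then (5 - 8) else (8 - 1))))
step 1: [beta@0.1.1] ((1 + ((\x.9) true)) == (if ((if false then true else true) || ((\z.true) 9)) then (let u = 9 in 0) else (if (let v = true in true) then (5 - 8) else (8 - 1))))
step 2: [beta@0.1] ((1 + 9) == (if ((if false then true else true) || ((\z.true) 9)) then (let u = 9 in 0) else (if (let v = true in true) then (5 - 8) else (8 - 1))))
step 3: [delta@0] (10 == (if ((if false then true else true) || ((\z.true) 9)) then (let u = 9 in 0) else (if (let v = true in true) then (5 - 8) else (8 - 1))))
step 4: [if@1.0.0] (10 == (if (true || ((\z.true) 9)) then (let u = 9 in 0) else (if (let v = true in true) then (5 - 8) else (8 - 1))))
step 5: [beta@1.0.1] (10 == (if (true || true) then (let u = 9 in 0) else (if (let v = true in true) then (5 - 8) else (8 - 1))))
step 6: [delta@1.0] (10 == (if true then (let u = 9 in 0) else (if (let v = true in true) then (5 - 8) else (8 - 1))))
step 7: [if@1] (10 == (let u = 9 in 0))
step 8: [let@1] (10 == 0)
step 9: [delta@root] false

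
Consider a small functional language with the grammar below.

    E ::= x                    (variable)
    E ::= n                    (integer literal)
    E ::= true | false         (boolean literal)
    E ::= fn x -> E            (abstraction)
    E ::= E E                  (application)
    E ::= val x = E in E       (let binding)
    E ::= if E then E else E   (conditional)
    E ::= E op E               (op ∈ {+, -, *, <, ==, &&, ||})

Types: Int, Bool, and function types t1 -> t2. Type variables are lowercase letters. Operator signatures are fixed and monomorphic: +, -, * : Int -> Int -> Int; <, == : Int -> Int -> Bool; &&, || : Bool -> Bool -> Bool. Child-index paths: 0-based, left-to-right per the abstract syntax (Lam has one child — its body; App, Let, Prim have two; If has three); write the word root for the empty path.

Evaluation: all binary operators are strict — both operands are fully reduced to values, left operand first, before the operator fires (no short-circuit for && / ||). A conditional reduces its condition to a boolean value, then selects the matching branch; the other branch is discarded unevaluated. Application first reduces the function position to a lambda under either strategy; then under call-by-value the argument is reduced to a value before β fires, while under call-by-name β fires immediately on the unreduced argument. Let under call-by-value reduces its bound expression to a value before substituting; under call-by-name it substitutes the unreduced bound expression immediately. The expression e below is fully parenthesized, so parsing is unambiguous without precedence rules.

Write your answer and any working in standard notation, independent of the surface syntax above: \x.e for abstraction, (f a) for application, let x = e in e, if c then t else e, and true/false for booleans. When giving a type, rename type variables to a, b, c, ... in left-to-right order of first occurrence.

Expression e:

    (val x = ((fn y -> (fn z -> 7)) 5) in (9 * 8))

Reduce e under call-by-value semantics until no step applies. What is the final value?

Working:
step 0: (let x = ((\y.(\z.7)) 5) in (9 * 8))
step 1: [beta@0] (let x = (\z.7) in (9 * 8))
step 2: [let@root] (9 * 8)
step 3: [delta@root] 72

Answer: 72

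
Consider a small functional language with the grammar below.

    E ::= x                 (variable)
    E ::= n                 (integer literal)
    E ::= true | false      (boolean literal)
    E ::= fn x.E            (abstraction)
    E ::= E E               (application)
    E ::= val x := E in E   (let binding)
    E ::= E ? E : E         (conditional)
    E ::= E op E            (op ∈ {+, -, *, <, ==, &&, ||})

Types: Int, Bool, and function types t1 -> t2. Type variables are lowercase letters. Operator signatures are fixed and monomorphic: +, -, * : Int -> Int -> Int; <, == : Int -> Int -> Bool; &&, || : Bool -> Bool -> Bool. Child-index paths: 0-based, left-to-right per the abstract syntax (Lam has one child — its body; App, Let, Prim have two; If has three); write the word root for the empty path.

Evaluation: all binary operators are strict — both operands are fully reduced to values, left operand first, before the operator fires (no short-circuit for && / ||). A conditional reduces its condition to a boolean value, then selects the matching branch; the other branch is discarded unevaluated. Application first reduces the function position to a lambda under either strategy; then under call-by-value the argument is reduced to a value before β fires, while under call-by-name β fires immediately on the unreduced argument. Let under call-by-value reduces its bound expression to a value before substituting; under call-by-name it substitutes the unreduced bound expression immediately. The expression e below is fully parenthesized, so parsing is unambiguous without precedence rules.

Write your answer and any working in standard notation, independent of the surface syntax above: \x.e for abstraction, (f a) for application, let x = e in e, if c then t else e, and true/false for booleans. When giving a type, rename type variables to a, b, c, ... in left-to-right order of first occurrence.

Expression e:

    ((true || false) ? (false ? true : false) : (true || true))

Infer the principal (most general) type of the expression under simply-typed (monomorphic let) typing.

Answer: Bool

Trace:
  unify Bool ~ Bool
  unify Bool ~ Bool
  unify Bool ~ Bool
  unify Bool ~ Bool
  unify Bool ~ Bool
  unify Bool ~ Bool
  unify Bool ~ Bool
  unify Bool ~ Bool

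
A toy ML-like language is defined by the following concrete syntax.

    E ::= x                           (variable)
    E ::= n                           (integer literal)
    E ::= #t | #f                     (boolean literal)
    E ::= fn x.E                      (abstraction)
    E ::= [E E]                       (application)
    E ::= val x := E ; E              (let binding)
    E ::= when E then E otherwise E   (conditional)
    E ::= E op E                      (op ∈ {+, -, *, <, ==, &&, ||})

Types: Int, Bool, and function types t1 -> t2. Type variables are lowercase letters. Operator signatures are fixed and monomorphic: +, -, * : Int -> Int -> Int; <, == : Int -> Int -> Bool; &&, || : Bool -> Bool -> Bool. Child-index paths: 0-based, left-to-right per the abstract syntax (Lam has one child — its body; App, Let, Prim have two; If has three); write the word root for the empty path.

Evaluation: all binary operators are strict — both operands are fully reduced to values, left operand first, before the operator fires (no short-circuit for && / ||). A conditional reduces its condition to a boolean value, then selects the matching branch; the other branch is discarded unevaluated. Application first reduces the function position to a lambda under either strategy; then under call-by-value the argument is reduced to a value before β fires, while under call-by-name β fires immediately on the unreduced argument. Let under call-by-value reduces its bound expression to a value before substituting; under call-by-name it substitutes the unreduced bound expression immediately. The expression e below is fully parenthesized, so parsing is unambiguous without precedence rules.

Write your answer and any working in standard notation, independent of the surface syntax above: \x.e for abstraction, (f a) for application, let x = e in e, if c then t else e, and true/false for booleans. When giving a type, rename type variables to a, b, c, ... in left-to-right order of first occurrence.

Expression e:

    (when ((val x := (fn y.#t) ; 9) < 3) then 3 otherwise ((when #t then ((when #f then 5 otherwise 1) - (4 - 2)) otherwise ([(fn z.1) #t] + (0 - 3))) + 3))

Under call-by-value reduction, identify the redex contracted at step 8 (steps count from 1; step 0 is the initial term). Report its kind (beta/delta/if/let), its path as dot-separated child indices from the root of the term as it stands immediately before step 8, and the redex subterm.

Answer: delta at root : (-1 + 3)

Derivation:
step 0: (if ((let x = (\y.true) in 9) < 3) then 3 else ((if true then ((if false then 5 else 1) - (4 - 2)) else (((\z.1) true) + (0 - 3))) + 3))
step 1: [let@0.0] (if (9 < 3) then 3 else ((if true then ((if false then 5 else 1) - (4 - 2)) else (((\z.1) true) + (0 - 3))) + 3))
step 2: [delta@0] (if false then 3 else ((if true then ((if false then 5 else 1) - (4 - 2)) else (((\z.1) true) + (0 - 3))) + 3))
step 3: [if@root] ((if true then ((if false then 5 else 1) - (4 - 2)) else (((\z.1) true) + (0 - 3))) + 3)
step 4: [if@0] (((if false then 5 else 1) - (4 - 2)) + 3)
step 5: [if@0.0] ((1 - (4 - 2)) + 3)
step 6: [delta@0.1] ((1 - 2) + 3)
step 7: [delta@0] (-1 + 3)
step 8: [delta@root] 2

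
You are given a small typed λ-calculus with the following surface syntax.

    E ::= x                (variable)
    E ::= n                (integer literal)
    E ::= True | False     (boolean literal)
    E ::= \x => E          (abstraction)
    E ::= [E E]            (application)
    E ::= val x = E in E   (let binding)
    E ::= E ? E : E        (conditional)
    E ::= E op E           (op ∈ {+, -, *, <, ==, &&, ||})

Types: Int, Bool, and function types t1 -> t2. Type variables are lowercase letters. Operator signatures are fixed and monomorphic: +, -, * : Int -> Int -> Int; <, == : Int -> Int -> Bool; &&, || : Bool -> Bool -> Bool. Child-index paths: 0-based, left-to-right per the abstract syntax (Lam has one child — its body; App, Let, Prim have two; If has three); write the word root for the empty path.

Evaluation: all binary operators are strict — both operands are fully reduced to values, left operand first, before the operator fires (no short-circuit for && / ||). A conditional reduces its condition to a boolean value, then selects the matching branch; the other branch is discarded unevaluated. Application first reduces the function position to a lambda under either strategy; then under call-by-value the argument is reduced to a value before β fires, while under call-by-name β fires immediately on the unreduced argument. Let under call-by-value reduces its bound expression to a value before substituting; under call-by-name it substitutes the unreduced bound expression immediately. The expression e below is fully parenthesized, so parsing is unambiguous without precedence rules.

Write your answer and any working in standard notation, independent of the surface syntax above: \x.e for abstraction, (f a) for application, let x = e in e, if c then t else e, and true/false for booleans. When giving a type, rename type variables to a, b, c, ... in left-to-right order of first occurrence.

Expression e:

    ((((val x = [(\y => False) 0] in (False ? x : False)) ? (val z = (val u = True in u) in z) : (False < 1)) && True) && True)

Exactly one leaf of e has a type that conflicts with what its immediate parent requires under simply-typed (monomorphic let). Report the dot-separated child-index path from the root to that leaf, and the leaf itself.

Working:
\y._ : a -> Bool
  unify a -> Bool ~ Int -> b
  unify a ~ Int
  unify Bool ~ b
_ _ : Bool
let x : Bool
  unify Bool ~ Bool
x : Bool
  unify Bool ~ Bool
  unify Bool ~ Bool
let u : Bool
u : Bool
let z : Bool
z : Bool
  unify Bool ~ Int
  FAIL: mismatch Bool ~ Int

Answer: 0.0.2.0 : false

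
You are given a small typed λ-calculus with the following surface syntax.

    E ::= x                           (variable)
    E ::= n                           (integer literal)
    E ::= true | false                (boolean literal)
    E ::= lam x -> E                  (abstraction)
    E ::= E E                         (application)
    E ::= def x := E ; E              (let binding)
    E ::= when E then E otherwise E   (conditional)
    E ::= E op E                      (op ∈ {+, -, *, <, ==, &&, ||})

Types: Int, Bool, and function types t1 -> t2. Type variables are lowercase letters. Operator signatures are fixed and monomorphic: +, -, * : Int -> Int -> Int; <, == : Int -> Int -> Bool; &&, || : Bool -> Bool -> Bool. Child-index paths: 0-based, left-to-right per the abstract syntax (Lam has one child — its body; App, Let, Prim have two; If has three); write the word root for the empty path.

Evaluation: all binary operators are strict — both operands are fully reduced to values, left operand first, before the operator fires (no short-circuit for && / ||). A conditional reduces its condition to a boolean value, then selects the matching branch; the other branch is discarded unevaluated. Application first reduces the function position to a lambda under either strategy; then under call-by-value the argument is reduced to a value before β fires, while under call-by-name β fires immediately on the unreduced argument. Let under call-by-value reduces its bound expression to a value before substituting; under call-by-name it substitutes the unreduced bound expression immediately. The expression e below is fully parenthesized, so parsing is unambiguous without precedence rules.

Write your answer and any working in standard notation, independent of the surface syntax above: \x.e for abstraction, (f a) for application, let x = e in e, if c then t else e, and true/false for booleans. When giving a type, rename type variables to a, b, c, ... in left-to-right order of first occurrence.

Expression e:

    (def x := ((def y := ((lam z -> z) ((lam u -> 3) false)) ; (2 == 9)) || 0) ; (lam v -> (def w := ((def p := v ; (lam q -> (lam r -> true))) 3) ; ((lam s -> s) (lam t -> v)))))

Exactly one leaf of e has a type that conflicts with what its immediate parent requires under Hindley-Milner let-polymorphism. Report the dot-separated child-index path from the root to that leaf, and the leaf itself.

Trace:
z : a
\z._ : a -> a
\u._ : b -> Int
  unify b -> Int ~ Bool -> c
  unify b ~ Bool
  unify Int ~ c
_ _ : Int
  unify a -> a ~ Int -> d
  unify a ~ Int
  unify Int ~ d
_ _ : Int
let y : Int
  unify Int ~ Int
  unify Int ~ Int
  unify Bool ~ Bool
  unify Int ~ Bool
  FAIL: mismatch Int ~ Bool

Answer: 0.1 : 0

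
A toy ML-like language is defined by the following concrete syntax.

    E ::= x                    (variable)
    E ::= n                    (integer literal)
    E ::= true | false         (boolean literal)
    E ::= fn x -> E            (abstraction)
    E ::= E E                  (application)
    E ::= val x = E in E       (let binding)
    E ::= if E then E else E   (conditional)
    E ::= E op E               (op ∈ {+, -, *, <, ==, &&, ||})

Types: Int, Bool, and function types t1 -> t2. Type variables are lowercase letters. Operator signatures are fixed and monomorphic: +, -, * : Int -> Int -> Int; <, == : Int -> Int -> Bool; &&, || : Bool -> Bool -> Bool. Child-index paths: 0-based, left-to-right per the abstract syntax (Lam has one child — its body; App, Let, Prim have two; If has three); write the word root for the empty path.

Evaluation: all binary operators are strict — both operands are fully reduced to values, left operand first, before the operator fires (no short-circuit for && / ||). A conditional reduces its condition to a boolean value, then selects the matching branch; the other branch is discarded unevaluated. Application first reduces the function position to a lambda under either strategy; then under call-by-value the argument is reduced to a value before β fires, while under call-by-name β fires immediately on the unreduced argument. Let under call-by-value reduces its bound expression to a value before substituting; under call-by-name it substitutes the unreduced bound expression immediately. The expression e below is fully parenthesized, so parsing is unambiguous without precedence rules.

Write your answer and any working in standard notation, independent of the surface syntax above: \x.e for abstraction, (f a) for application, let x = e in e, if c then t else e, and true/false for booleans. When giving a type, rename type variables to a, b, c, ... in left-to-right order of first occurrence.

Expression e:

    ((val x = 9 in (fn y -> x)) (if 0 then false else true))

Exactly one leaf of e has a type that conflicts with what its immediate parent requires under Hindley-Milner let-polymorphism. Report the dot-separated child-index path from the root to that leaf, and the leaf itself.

Trace:
let x : Int
x : Int
\y._ : a -> Int
  unify Int ~ Bool
  FAIL: mismatch Int ~ Bool

Answer: 1.0 : 0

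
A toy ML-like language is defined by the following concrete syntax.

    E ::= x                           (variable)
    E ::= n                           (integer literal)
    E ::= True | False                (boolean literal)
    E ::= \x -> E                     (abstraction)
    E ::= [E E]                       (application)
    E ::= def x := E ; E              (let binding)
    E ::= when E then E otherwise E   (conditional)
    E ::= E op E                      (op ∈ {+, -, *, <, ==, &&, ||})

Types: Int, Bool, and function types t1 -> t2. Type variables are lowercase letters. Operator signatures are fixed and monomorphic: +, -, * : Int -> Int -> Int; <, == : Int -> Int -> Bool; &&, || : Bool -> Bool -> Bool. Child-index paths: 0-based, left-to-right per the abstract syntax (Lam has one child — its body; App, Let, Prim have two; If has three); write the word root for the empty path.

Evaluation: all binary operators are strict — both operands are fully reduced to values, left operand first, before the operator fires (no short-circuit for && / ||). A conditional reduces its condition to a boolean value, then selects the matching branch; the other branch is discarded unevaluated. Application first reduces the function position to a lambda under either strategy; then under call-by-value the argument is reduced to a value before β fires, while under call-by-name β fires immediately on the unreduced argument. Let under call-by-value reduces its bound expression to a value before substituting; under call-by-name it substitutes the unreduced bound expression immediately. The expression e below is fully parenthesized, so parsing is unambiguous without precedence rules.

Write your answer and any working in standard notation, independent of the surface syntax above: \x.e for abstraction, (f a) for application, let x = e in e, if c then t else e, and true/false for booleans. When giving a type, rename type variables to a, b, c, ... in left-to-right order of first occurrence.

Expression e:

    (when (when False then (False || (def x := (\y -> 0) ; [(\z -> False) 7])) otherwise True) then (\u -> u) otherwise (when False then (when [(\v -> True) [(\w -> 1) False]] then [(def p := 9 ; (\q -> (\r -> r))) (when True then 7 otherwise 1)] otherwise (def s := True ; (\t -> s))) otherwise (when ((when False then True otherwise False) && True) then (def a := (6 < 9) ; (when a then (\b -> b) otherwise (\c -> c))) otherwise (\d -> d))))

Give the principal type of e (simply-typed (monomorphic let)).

Working:
  unify Bool ~ Bool
  unify Bool ~ Bool
\y._ : a -> Int
let x : a -> Int
\z._ : b -> Bool
  unify b -> Bool ~ Int -> c
  unify b ~ Int
  unify Bool ~ c
_ _ : Bool
  unify Bool ~ Bool
  unify Bool ~ Bool
  unify Bool ~ Bool
u : d
\u._ : d -> d
  unify Bool ~ Bool
\v._ : e -> Bool
\w._ : f -> Int
  unify f -> Int ~ Bool -> g
  unify f ~ Bool
  unify Int ~ g
_ _ : Int
  unify e -> Bool ~ Int -> h
  unify e ~ Int
  unify Bool ~ h
_ _ : Bool
  unify Bool ~ Bool
let p : Int
r : j
\r._ : j -> j
\q._ : i -> j -> j
  unify Bool ~ Bool
  unify Int ~ Int
  unify i -> j -> j ~ Int -> k
  unify i ~ Int
  unify j -> j ~ k
_ _ : j -> j
let s : Bool
s : Bool
\t._ : l -> Bool
  unify j -> j ~ l -> Bool
  unify j ~ l
  unify l ~ Bool
  unify Bool ~ Bool
  unify Bool ~ Bool
  unify Bool ~ Bool
  unify Bool ~ Bool
  unify Bool ~ Bool
  unify Int ~ Int
  unify Int ~ Int
let a : Bool
a : Bool
  unify Bool ~ Bool
b : m
\b._ : m -> m
c : n
\c._ : n -> n
  unify m -> m ~ n -> n
  unify m ~ n
  unify n ~ n
d : o
\d._ : o -> o
  unify n -> n ~ o -> o
  unify n ~ o
  unify o ~ o
  unify Bool -> Bool ~ o -> o
  unify Bool ~ o
  unify Bool ~ Bool
  unify d -> d ~ Bool -> Bool
  unify d ~ Bool
  unify Bool ~ Bool

Answer: Bool -> Bool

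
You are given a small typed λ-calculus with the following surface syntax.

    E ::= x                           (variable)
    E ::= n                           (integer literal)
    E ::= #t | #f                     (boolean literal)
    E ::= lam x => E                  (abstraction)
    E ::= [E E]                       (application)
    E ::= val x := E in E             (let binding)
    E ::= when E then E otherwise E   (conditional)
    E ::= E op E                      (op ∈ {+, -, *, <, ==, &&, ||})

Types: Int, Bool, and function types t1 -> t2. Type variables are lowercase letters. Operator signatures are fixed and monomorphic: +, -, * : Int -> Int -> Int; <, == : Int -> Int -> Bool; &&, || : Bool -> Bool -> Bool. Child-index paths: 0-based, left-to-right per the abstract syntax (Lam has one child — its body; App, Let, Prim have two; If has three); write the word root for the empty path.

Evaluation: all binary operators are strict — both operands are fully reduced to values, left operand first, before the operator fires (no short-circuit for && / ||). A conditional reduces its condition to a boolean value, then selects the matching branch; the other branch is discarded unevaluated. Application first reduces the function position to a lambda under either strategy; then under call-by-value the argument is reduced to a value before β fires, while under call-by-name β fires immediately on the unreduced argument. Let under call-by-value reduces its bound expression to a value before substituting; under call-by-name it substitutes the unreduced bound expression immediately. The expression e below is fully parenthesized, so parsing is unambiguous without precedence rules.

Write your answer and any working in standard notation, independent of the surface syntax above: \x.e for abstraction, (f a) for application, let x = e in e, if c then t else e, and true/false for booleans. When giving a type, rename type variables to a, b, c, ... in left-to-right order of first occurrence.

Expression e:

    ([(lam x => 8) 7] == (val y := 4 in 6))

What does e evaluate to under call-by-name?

Derivation:
step 0: (((\x.8) 7) == (let y = 4 in 6))
step 1: [beta@0] (8 == (let y = 4 in 6))
step 2: [let@1] (8 == 6)
step 3: [delta@root] false

Answer: false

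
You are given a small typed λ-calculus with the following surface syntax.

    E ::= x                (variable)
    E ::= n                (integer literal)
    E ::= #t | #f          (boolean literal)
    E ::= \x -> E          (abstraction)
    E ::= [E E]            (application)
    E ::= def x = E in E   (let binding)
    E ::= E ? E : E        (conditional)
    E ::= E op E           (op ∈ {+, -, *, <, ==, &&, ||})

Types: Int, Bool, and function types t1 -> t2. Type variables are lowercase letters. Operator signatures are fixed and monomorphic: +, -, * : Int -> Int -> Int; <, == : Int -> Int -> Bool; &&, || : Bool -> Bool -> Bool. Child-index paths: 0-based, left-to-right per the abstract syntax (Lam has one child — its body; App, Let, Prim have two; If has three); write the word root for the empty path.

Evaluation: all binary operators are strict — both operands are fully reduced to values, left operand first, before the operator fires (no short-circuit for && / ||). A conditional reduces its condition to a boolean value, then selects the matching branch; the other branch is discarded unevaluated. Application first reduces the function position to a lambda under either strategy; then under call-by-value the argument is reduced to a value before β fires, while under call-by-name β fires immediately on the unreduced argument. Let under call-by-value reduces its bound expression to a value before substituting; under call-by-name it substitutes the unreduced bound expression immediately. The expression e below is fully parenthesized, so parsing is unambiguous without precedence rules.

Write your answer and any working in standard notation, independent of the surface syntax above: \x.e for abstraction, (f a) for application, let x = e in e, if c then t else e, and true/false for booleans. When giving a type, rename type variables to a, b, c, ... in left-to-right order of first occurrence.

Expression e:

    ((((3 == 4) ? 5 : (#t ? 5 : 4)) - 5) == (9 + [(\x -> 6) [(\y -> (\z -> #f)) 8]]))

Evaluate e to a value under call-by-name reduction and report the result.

Derivation:
step 0: (((if (3 == 4) then 5 else (if true then 5 else 4)) - 5) == (9 + ((\x.6) ((\y.(\z.false)) 8))))
step 1: [delta@0.0.0] (((if false then 5 else (if true then 5 else 4)) - 5) == (9 + ((\x.6) ((\y.(\z.false)) 8))))
step 2: [if@0.0] (((if true then 5 else 4) - 5) == (9 + ((\x.6) ((\y.(\z.false)) 8))))
step 3: [if@0.0] ((5 - 5) == (9 + ((\x.6) ((\y.(\z.false)) 8))))
step 4: [delta@0] (0 == (9 + ((\x.6) ((\y.(\z.false)) 8))))
step 5: [beta@1.1] (0 == (9 + 6))
step 6: [delta@1] (0 == 15)
step 7: [delta@root] false

Answer: false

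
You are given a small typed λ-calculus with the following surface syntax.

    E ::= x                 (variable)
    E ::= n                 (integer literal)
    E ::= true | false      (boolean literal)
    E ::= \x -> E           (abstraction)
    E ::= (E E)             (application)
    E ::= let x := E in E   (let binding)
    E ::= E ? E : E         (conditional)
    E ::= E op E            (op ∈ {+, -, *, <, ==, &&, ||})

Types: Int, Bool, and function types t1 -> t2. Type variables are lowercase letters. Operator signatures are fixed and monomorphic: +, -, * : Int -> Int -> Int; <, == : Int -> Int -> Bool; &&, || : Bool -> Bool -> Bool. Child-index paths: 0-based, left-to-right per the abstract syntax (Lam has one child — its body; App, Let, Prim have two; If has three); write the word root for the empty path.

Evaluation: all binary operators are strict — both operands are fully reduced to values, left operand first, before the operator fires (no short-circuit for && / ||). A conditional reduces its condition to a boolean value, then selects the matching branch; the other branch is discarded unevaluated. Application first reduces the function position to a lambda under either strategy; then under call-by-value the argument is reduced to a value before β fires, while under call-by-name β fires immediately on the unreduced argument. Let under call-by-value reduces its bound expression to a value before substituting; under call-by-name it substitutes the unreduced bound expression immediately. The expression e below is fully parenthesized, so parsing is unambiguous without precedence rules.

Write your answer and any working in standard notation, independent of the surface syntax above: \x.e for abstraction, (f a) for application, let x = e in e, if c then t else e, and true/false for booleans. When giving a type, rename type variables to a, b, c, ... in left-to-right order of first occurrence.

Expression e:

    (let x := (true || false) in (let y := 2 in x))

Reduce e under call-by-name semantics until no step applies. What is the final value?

Working:
step 0: (let x = (true || false) in (let y = 2 in x))
step 1: [let@root] (let y = 2 in (true || false))
step 2: [let@root] (true || false)
step 3: [delta@root] true

Answer: true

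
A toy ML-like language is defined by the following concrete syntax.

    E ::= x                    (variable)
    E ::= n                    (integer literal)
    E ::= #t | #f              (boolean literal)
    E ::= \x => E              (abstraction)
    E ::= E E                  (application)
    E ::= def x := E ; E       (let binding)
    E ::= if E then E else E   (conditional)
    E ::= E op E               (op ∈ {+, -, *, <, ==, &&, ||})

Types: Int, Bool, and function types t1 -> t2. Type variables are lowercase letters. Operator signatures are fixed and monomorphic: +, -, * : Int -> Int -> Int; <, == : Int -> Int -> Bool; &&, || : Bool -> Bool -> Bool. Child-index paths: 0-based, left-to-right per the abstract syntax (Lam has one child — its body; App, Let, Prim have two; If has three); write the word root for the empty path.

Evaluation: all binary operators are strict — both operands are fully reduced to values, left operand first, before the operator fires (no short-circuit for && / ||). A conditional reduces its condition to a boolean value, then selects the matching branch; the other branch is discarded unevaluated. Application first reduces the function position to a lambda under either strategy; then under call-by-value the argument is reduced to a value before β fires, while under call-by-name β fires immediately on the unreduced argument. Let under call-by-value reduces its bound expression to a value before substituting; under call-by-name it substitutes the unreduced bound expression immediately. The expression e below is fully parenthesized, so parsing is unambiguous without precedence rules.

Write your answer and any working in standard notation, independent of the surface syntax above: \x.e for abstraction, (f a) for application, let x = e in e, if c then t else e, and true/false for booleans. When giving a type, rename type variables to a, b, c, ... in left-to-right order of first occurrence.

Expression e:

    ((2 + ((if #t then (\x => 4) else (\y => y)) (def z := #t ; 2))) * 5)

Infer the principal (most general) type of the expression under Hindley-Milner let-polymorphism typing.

Derivation:
  unify Int ~ Int
  unify Bool ~ Bool
\x._ : a -> Int
y : b
\y._ : b -> b
  unify a -> Int ~ b -> b
  unify a ~ b
  unify Int ~ b
let z : Bool
  unify Int -> Int ~ Int -> c
  unify Int ~ Int
  unify Int ~ c
_ _ : Int
  unify Int ~ Int
  unify Int ~ Int
  unify Int ~ Int

Answer: Int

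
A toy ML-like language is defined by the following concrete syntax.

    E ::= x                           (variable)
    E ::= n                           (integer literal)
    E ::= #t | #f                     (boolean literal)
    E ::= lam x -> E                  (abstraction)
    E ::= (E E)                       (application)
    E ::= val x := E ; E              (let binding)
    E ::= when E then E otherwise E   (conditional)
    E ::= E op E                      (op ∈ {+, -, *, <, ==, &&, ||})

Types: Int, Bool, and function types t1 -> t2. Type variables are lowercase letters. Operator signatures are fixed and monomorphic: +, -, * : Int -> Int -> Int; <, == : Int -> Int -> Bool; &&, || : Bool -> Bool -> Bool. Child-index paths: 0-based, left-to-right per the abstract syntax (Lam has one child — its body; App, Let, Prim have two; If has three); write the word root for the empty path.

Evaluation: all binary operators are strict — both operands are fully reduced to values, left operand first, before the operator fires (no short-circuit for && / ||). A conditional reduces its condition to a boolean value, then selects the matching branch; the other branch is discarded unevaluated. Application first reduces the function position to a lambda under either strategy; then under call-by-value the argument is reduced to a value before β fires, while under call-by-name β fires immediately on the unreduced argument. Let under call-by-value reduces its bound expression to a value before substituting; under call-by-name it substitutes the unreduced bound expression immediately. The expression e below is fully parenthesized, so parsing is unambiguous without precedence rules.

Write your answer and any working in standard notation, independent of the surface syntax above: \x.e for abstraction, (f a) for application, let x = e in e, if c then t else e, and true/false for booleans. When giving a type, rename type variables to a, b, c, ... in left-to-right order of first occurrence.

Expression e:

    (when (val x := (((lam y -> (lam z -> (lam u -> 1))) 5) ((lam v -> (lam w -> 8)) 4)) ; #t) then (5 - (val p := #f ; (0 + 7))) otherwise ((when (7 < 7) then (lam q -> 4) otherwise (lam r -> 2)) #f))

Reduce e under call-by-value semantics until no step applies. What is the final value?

Answer: -2

Derivation:
step 0: (if (let x = (((\y.(\z.(\u.1))) 5) ((\v.(\w.8)) 4)) in true) then (5 - (let p = false in (0 + 7))) else ((if (7 < 7) then (\q.4) else (\r.2)) false))
step 1: [beta@0.0.0] (if (let x = ((\z.(\u.1)) ((\v.(\w.8)) 4)) in true) then (5 - (let p = false in (0 + 7))) else ((if (7 < 7) then (\q.4) else (\r.2)) false))
step 2: [beta@0.0.1] (if (let x = ((\z.(\u.1)) (\w.8)) in true) then (5 - (let p = false in (0 + 7))) else ((if (7 < 7) then (\q.4) else (\r.2)) false))
step 3: [beta@0.0] (if (let x = (\u.1) in true) then (5 - (let p = false in (0 + 7))) else ((if (7 < 7) then (\q.4) else (\r.2)) false))
step 4: [let@0] (if true then (5 - (let p = false in (0 + 7))) else ((if (7 < 7) then (\q.4) else (\r.2)) false))
step 5: [if@root] (5 - (let p = false in (0 + 7)))
step 6: [let@1] (5 - (0 + 7))
step 7: [delta@1] (5 - 7)
step 8: [delta@root] -2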